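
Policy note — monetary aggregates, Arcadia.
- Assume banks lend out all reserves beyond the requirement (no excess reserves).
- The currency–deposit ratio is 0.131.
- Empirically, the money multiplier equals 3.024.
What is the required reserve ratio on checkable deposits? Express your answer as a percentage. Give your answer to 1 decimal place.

Using m = 3.024. Since m = (1 + c)/(c + rr + e), the denominator satisfies c + rr + e = (1 + c)/m = (1 + 0.131) / 3.024 ≈ 0.374008.
With c = 0.131 and e = 0, the required reserve ratio on checkable deposits is 0.374008 − 0.131 − 0 = 0.243008.

24.3%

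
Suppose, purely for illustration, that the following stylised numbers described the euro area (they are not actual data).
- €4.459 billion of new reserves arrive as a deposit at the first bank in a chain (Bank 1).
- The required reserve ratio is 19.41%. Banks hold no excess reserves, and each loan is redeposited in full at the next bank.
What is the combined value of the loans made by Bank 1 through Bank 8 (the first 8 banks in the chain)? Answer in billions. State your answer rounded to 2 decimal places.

Bank i lends (1 − rr)^i of the original deposit: Bank 1 lends 4.459·0.8059 ≈ 3.5935, Bank 2 lends 4.459·0.8059² ≈ 2.8960, and so on.
Summing a geometric series: total = 4.459·[0.8059·(1 − 0.8059^8) / (1 − 0.8059)] ≈ 15.2196 billion.

€15.22 billion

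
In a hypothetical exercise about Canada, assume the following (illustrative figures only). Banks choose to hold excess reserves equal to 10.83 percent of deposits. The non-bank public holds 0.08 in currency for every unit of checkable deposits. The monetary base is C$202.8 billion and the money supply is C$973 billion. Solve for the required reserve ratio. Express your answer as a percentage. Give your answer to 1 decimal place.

Using m = M/MB = 973/202.8 ≈ 4.797830. Since m = (1 + c)/(c + rr + e), the denominator satisfies c + rr + e = (1 + c)/m = (1 + 0.08) / 4.797830 ≈ 0.225102.
With c = 0.08 and e = 0.1083, the required reserve ratio is 0.225102 − 0.08 − 0.1083 = 0.036802.

3.7%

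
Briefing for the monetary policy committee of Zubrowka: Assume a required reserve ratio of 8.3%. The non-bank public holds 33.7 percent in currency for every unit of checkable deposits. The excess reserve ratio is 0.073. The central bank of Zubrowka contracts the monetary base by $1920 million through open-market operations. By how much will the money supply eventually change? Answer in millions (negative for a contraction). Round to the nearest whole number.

-5207 million

The money multiplier is m = (1 + c) / (rr + e + c) = (1 + 0.337) / (0.083 + 0.073 + 0.337) ≈ 2.71197.
The sale removes 1920 million of base, so ΔM = m × ΔMB = 2.71197 × (−1920) = -5206.9824 million.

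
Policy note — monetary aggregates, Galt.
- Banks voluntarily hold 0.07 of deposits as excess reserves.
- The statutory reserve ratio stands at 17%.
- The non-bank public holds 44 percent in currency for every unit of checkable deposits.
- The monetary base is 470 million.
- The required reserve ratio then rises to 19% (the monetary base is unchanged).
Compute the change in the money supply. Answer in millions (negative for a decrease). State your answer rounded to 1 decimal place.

Initially m₁ = (1 + 0.44) / (0.17 + 0.07 + 0.44) ≈ 2.11765, so M₁ = 2.11765 × 470 = 995.2955 million.
After the change m₂ = (1 + 0.44) / (0.19 + 0.07 + 0.44) ≈ 2.05714, so M₂ = 2.05714 × 470 = 966.8558 million.
ΔM = M₂ − M₁ = 966.8558 − 995.2955 = -28.4397 million.

-28.4 million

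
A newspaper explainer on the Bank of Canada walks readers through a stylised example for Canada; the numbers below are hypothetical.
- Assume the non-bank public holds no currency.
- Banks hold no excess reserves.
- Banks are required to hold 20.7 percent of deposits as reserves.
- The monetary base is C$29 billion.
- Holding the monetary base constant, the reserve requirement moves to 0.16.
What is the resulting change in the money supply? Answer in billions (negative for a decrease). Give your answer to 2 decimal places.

Initially m₁ = 1 / (0.207) ≈ 4.83092, so M₁ = 4.83092 × 29 ≈ 140.0967 billion.
After the change m₂ = 1 / (0.16) = 6.25, so M₂ = 6.25 × 29 = 181.25 billion.
ΔM = M₂ − M₁ = 181.25 − 140.0967 = 41.1533 billion.

C$41.15 billion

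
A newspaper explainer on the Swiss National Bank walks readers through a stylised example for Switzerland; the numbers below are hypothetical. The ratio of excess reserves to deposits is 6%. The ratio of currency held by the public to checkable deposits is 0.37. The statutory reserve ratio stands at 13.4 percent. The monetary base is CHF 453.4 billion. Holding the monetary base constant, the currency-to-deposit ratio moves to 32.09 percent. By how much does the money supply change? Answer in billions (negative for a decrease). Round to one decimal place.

Initially m₁ = (1 + 0.37) / (0.134 + 0.06 + 0.37) ≈ 2.42908, so M₁ = 2.42908 × 453.4 ≈ 1101.3449 billion.
After the change m₂ = (1 + 0.3209) / (0.134 + 0.06 + 0.3209) ≈ 2.56535, so M₂ = 2.56535 × 453.4 ≈ 1163.1297 billion.
ΔM = M₂ − M₁ = 1163.1297 − 1101.3449 = 61.7848 billion.

CHF 61.8 billion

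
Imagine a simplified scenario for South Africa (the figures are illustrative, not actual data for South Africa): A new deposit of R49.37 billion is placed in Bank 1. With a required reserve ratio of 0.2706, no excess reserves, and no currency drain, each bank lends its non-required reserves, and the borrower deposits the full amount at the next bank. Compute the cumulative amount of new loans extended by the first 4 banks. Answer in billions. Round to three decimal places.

Bank i lends (1 − rr)^i of the original deposit: Bank 1 lends 49.37·0.7294 ≈ 36.0105, Bank 2 lends 49.37·0.7294² ≈ 26.2660, and so on.
Summing a geometric series: total = 49.37·[0.7294·(1 − 0.7294^4) / (1 − 0.7294)] ≈ 95.4091 billion.

R95.409 billion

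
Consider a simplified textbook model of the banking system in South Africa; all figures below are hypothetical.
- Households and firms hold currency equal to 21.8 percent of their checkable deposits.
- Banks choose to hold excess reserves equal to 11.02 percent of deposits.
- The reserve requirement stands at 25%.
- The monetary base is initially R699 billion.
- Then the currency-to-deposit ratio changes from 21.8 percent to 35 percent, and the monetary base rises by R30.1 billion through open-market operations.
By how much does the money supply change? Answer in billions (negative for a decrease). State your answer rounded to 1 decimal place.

Before: m₁ = (1 + 0.218) / (0.25 + 0.1102 + 0.218) ≈ 2.10654, MB₁ = 699, so M₁ = 2.10654 × 699 ≈ 1472.4715 billion.
After: m₂ = (1 + 0.35) / (0.25 + 0.1102 + 0.35) ≈ 1.90087, MB₂ = 699 + 30.1 = 729.1, so M₂ = 1.90087 × 729.1 ≈ 1385.9243 billion.
ΔM = M₂ − M₁ = 1385.9243 − 1472.4715 = -86.5472 billion.

-86.5 billion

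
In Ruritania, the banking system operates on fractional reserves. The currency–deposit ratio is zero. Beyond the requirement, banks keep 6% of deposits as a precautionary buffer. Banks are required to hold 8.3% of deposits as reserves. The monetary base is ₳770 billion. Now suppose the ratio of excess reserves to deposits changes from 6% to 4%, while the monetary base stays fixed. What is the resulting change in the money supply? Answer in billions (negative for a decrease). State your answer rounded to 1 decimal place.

₳875.5 billion

Initially m₁ = 1 / (0.083 + 0.06) ≈ 6.99301, so M₁ = 6.99301 × 770 = 5384.6177 billion.
After the change m₂ = 1 / (0.083 + 0.04) ≈ 8.13008, so M₂ = 8.13008 × 770 = 6260.1616 billion.
ΔM = M₂ − M₁ = 6260.1616 − 5384.6177 = 875.5439 billion.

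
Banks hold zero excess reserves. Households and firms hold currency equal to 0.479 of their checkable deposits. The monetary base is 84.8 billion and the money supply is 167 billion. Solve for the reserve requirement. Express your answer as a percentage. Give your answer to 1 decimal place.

27.2%

Using m = M/MB = 167/84.8 ≈ 1.969340. Since m = (1 + c)/(c + rr + e), the denominator satisfies c + rr + e = (1 + c)/m = (1 + 0.479) / 1.969340 ≈ 0.751013.
With c = 0.479 and e = 0, the reserve requirement is 0.751013 − 0.479 − 0 = 0.272013.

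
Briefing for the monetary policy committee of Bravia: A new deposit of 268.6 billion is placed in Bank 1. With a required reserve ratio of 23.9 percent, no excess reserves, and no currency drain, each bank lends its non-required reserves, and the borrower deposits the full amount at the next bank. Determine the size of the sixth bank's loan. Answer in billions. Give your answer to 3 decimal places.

Each bank lends a fraction (1 − rr) = 0.7610 of the deposit it receives, so Bank 6 receives 268.6·0.7610^5 and lends 268.6·0.7610^6 ≈ 52.1692 billion.

52.169 billion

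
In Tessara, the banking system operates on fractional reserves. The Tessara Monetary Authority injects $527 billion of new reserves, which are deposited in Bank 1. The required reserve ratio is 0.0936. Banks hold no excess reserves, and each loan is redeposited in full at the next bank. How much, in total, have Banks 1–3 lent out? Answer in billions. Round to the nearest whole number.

Bank i lends (1 − rr)^i of the original deposit: Bank 1 lends 527·0.9064 = 477.6728, Bank 2 lends 527·0.9064² ≈ 432.9626, and so on.
Summing a geometric series: total = 527·[0.9064·(1 − 0.9064^3) / (1 − 0.9064)] ≈ 1303.0728 billion.

$1303 billion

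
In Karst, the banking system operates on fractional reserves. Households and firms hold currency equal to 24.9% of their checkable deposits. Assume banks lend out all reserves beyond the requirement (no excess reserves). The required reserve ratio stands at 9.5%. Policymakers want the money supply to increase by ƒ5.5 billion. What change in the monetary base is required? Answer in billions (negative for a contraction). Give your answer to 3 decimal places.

The money multiplier is m = (1 + c) / (rr + c) = (1 + 0.249) / (0.095 + 0.249) ≈ 3.63081.
ΔMB = ΔM / m = (+5.5) / 3.63081 ≈ 1.5148 billion.

ƒ1.515 billion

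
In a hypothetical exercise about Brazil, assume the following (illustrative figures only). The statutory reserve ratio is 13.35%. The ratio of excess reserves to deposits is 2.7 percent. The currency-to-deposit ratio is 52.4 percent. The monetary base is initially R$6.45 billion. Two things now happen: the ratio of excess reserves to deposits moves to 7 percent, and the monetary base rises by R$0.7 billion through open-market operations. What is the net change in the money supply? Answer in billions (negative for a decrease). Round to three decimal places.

R$0.618 billion

Before: m₁ = (1 + 0.524) / (0.1335 + 0.027 + 0.524) ≈ 2.22644, MB₁ = 6.45, so M₁ = 2.22644 × 6.45 ≈ 14.3605 billion.
After: m₂ = (1 + 0.524) / (0.1335 + 0.07 + 0.524) ≈ 2.09485, MB₂ = 6.45 + 0.7 = 7.15, so M₂ = 2.09485 × 7.15 ≈ 14.9782 billion.
ΔM = M₂ − M₁ = 14.9782 − 14.3605 = 0.6177 billion.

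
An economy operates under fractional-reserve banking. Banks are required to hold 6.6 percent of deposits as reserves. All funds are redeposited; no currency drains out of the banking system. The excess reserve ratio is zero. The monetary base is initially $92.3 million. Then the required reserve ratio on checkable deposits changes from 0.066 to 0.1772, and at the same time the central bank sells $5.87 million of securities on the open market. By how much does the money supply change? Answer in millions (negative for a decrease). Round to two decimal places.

Before: m₁ = 1 / (0.066) ≈ 15.15152, MB₁ = 92.3, so M₁ = 15.15152 × 92.3 ≈ 1398.4853 million.
After: m₂ = 1 / (0.1772) ≈ 5.64334, MB₂ = 92.3 − 5.87 = 86.43, so M₂ = 5.64334 × 86.43 ≈ 487.7539 million.
ΔM = M₂ − M₁ = 487.7539 − 1398.4853 = -910.7314 million.

-910.73 million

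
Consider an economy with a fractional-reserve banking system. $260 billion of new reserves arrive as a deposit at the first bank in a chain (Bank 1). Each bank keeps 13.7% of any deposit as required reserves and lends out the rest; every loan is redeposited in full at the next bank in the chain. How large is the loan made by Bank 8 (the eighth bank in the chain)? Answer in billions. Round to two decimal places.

$79.99 billion

Each bank lends a fraction (1 − rr) = 0.8630 of the deposit it receives, so Bank 8 receives 260·0.8630^7 and lends 260·0.8630^8 ≈ 79.9944 billion.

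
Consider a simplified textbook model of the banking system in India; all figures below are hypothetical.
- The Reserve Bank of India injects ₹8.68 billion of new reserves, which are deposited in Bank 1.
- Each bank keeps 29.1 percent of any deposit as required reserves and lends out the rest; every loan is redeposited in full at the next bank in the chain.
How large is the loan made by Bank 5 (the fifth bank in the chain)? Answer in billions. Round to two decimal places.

₹1.56 billion

Each bank lends a fraction (1 − rr) = 0.7090 of the deposit it receives, so Bank 5 receives 8.68·0.7090^4 and lends 8.68·0.7090^5 ≈ 1.5551 billion.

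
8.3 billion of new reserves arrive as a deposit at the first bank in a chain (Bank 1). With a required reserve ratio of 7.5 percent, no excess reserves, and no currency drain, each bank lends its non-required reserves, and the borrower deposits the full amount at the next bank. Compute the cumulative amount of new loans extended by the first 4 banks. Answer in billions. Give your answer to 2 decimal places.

Bank i lends (1 − rr)^i of the original deposit: Bank 1 lends 8.3·0.9250 = 7.6775, Bank 2 lends 8.3·0.9250² ≈ 7.1017, and so on.
Summing a geometric series: total = 8.3·[0.9250·(1 − 0.9250^4) / (1 − 0.9250)] ≈ 27.4246 billion.

27.42 billion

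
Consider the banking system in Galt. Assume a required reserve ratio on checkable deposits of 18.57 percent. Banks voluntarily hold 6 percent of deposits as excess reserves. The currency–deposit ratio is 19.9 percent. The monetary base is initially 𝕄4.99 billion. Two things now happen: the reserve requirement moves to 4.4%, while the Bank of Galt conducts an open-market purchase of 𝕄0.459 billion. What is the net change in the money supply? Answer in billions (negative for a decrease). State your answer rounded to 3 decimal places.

𝕄8.108 billion

Before: m₁ = (1 + 0.199) / (0.1857 + 0.06 + 0.199) ≈ 2.69620, MB₁ = 4.99, so M₁ = 2.69620 × 4.99 ≈ 13.454 billion.
After: m₂ = (1 + 0.199) / (0.044 + 0.06 + 0.199) ≈ 3.95710, MB₂ = 4.99 + 0.459 = 5.449, so M₂ = 3.95710 × 5.449 ≈ 21.5622 billion.
ΔM = M₂ − M₁ = 21.5622 − 13.454 = 8.1082 billion.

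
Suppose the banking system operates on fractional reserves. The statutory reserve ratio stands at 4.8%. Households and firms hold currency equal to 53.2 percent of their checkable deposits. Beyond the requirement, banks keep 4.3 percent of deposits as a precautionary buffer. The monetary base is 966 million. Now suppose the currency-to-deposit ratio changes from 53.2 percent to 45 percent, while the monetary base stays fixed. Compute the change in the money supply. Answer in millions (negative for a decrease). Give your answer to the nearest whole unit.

Initially m₁ = (1 + 0.532) / (0.048 + 0.043 + 0.532) ≈ 2.4591, so M₁ = 2.4591 × 966 = 2375.4906 million.
After the change m₂ = (1 + 0.45) / (0.048 + 0.043 + 0.45) ≈ 2.6802, so M₂ = 2.6802 × 966 = 2589.0732 million.
ΔM = M₂ − M₁ = 2589.0732 − 2375.4906 = 213.5826 million.

214 million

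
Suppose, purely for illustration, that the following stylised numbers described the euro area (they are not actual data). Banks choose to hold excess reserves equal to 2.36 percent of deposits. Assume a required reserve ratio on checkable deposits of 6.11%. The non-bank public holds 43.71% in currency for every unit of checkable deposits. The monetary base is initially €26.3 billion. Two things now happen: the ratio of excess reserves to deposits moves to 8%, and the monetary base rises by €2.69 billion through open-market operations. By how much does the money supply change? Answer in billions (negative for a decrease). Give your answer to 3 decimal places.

Before: m₁ = (1 + 0.4371) / (0.0611 + 0.0236 + 0.4371) ≈ 2.754120, MB₁ = 26.3, so M₁ = 2.754120 × 26.3 ≈ 72.4334 billion.
After: m₂ = (1 + 0.4371) / (0.0611 + 0.08 + 0.4371) ≈ 2.485472, MB₂ = 26.3 + 2.69 = 28.99, so M₂ = 2.485472 × 28.99 ≈ 72.0538 billion.
ΔM = M₂ − M₁ = 72.0538 − 72.4334 = -0.3796 billion.

-0.380 billion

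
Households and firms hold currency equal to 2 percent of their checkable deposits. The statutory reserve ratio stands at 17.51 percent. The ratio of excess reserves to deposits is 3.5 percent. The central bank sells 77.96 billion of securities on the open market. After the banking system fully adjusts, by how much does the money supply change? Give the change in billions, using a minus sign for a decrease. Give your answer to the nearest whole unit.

The money multiplier is m = (1 + c) / (rr + e + c) = (1 + 0.02) / (0.1751 + 0.035 + 0.02) ≈ 4.4329.
The sale removes 77.96 billion of base, so ΔM = m × ΔMB = 4.4329 × (−77.96) ≈ -345.5889 billion.

-346 billion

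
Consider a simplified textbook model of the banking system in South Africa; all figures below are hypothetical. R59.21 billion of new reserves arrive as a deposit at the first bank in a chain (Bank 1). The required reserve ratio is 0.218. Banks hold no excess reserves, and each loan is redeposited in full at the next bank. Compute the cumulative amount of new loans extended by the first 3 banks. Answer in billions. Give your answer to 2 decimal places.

Bank i lends (1 − rr)^i of the original deposit: Bank 1 lends 59.21·0.7820 ≈ 46.3022, Bank 2 lends 59.21·0.7820² ≈ 36.2083, and so on.
Summing a geometric series: total = 59.21·[0.7820·(1 − 0.7820^3) / (1 − 0.7820)] ≈ 110.8255 billion.

R110.83 billion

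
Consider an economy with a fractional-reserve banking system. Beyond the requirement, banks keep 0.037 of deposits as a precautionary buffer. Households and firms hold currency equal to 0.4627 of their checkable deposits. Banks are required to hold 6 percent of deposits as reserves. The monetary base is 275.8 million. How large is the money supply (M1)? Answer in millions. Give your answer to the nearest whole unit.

The money multiplier is m = (1 + c) / (rr + e + c) = (1 + 0.4627) / (0.06 + 0.037 + 0.4627) ≈ 2.6134.
So M = m × MB = 2.6134 × 275.8 ≈ 720.7757 million.

721 million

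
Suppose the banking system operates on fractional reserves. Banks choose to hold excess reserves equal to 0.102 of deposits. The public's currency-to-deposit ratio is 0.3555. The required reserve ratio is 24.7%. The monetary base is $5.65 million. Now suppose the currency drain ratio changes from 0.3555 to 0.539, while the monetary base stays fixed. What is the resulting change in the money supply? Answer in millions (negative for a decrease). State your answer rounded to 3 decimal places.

-1.079 million

Initially m₁ = (1 + 0.3555) / (0.247 + 0.102 + 0.3555) ≈ 1.92406, so M₁ = 1.92406 × 5.65 ≈ 10.8709 million.
After the change m₂ = (1 + 0.539) / (0.247 + 0.102 + 0.539) ≈ 1.73311, so M₂ = 1.73311 × 5.65 ≈ 9.7921 million.
ΔM = M₂ − M₁ = 9.7921 − 10.8709 = -1.0788 million.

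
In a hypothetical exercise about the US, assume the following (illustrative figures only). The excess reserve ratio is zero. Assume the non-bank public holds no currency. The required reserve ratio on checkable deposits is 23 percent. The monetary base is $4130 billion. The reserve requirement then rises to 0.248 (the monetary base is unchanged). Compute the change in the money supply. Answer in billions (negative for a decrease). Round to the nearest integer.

-1303 billion

Initially m₁ = 1 / (0.23) ≈ 4.34783, so M₁ = 4.34783 × 4130 = 17956.5379 billion.
After the change m₂ = 1 / (0.248) ≈ 4.03226, so M₂ = 4.03226 × 4130 = 16653.2338 billion.
ΔM = M₂ − M₁ = 16653.2338 − 17956.5379 = -1303.3041 billion.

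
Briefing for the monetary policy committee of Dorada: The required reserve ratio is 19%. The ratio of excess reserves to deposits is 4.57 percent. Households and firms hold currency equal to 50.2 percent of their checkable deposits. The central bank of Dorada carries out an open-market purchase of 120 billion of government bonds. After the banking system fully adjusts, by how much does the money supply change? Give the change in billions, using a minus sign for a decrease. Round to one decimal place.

244.3 billion

The money multiplier is m = (1 + c) / (rr + e + c) = (1 + 0.502) / (0.19 + 0.0457 + 0.502) ≈ 2.03606.
The purchase adds 120 billion of base, so ΔM = m × ΔMB = 2.03606 × (+120) = 244.3272 billion.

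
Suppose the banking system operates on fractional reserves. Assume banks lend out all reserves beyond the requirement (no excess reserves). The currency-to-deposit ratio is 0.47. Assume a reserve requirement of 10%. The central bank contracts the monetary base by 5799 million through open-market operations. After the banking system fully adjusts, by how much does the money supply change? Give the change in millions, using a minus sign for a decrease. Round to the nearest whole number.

The money multiplier is m = (1 + c) / (rr + c) = (1 + 0.47) / (0.1 + 0.47) ≈ 2.57895.
The sale removes 5799 million of base, so ΔM = m × ΔMB = 2.57895 × (−5799) ≈ -14955.331 million.

-14955 million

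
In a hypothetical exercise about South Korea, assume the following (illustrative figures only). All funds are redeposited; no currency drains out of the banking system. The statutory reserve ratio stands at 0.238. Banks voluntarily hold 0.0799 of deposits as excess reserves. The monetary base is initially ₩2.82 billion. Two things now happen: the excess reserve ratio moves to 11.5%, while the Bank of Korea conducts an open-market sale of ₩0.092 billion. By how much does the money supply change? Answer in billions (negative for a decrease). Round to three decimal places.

-1.143 billion

Before: m₁ = 1 / (0.238 + 0.0799) ≈ 3.14564, MB₁ = 2.82, so M₁ = 3.14564 × 2.82 ≈ 8.8707 billion.
After: m₂ = 1 / (0.238 + 0.115) ≈ 2.83286, MB₂ = 2.82 − 0.092 = 2.728, so M₂ = 2.83286 × 2.728 ≈ 7.728 billion.
ΔM = M₂ − M₁ = 7.728 − 8.8707 = -1.1427 billion.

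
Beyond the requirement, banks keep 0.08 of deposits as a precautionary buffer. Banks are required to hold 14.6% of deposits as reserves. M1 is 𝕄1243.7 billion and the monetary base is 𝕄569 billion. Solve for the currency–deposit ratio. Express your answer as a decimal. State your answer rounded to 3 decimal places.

0.427

Using m = M/MB = 1243.7/569 ≈ 2.185764. From m = (1 + c)/(c + rr + e), rearranging gives 1 + c = m·(c + rr + e), so c·(1 − m) = m·(rr + e) − 1.
Hence c = [m·(rr + e) − 1]/(1 − m) = [2.185764 × (0.146 + 0.08) − 1] / (1 − 2.185764) ≈ 0.426744.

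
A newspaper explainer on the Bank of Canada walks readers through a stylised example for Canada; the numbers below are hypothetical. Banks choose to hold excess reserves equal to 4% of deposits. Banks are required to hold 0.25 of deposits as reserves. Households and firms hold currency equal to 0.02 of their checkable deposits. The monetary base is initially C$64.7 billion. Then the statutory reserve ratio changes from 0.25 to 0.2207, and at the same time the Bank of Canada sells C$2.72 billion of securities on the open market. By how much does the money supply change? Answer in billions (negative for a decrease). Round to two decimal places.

C$12.34 billion

Before: m₁ = (1 + 0.02) / (0.25 + 0.04 + 0.02) ≈ 3.29032, MB₁ = 64.7, so M₁ = 3.29032 × 64.7 ≈ 212.8837 billion.
After: m₂ = (1 + 0.02) / (0.2207 + 0.04 + 0.02) ≈ 3.63377, MB₂ = 64.7 − 2.72 = 61.98, so M₂ = 3.63377 × 61.98 ≈ 225.2211 billion.
ΔM = M₂ − M₁ = 225.2211 − 212.8837 = 12.3374 billion.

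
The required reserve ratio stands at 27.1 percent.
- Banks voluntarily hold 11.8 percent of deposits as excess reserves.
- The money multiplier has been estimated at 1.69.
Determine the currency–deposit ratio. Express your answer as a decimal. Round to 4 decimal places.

0.4965

Using m = 1.69. From m = (1 + c)/(c + rr + e), rearranging gives 1 + c = m·(c + rr + e), so c·(1 − m) = m·(rr + e) − 1.
Hence c = [m·(rr + e) − 1]/(1 − m) = [1.69 × (0.271 + 0.118) − 1] / (1 − 1.69) ≈ 0.496507.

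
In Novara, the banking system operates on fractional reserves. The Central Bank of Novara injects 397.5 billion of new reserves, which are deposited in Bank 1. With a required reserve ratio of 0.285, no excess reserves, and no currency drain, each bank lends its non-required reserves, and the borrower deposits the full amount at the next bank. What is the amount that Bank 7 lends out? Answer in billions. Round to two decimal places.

37.97 billion

Each bank lends a fraction (1 − rr) = 0.7150 of the deposit it receives, so Bank 7 receives 397.5·0.7150^6 and lends 397.5·0.7150^7 ≈ 37.9734 billion.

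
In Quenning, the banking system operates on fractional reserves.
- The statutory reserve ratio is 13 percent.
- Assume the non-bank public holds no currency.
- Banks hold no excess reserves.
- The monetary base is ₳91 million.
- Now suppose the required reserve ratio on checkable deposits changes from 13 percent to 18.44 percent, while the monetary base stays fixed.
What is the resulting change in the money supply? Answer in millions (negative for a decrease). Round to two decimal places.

-206.51 million

Initially m₁ = 1 / (0.13) ≈ 7.69231, so M₁ = 7.69231 × 91 ≈ 700.0002 million.
After the change m₂ = 1 / (0.1844) ≈ 5.42299, so M₂ = 5.42299 × 91 ≈ 493.4921 million.
ΔM = M₂ − M₁ = 493.4921 − 700.0002 = -206.5081 million.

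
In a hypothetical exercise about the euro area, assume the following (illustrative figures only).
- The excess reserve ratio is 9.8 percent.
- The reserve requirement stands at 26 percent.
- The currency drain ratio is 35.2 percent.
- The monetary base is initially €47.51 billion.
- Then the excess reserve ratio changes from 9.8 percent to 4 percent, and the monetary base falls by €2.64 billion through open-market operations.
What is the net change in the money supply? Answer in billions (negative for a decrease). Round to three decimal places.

€2.574 billion

Before: m₁ = (1 + 0.352) / (0.26 + 0.098 + 0.352) ≈ 1.904225, MB₁ = 47.51, so M₁ = 1.904225 × 47.51 ≈ 90.4697 billion.
After: m₂ = (1 + 0.352) / (0.26 + 0.04 + 0.352) ≈ 2.073620, MB₂ = 47.51 − 2.64 = 44.87, so M₂ = 2.073620 × 44.87 ≈ 93.0433 billion.
ΔM = M₂ − M₁ = 93.0433 − 90.4697 = 2.5736 billion.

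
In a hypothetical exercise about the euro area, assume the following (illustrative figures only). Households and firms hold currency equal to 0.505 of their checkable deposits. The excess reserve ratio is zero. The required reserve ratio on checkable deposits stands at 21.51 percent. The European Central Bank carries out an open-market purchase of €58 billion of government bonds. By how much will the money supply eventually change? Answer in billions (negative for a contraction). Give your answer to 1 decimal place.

€121.2 billion

The money multiplier is m = (1 + c) / (rr + c) = (1 + 0.505) / (0.2151 + 0.505) ≈ 2.09.
The purchase adds 58 billion of base, so ΔM = m × ΔMB = 2.09 × (+58) = 121.22 billion.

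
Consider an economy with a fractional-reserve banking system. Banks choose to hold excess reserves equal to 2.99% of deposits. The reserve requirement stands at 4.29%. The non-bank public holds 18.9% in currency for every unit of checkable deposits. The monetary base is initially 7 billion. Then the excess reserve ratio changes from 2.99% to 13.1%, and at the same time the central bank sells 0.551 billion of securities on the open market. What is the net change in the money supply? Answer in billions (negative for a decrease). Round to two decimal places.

Before: m₁ = (1 + 0.189) / (0.0429 + 0.0299 + 0.189) ≈ 4.5416, MB₁ = 7, so M₁ = 4.5416 × 7 = 31.7912 billion.
After: m₂ = (1 + 0.189) / (0.0429 + 0.131 + 0.189) ≈ 3.2764, MB₂ = 7 − 0.551 = 6.449, so M₂ = 3.2764 × 6.449 ≈ 21.1295 billion.
ΔM = M₂ − M₁ = 21.1295 − 31.7912 = -10.6617 billion.

-10.66 billion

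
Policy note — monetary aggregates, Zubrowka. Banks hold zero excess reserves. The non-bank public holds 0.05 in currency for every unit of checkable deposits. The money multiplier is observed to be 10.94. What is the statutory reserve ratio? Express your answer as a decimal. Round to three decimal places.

0.046

Using m = 10.94. Since m = (1 + c)/(c + rr + e), the denominator satisfies c + rr + e = (1 + c)/m = (1 + 0.05) / 10.94 ≈ 0.095978.
With c = 0.05 and e = 0, the statutory reserve ratio is 0.095978 − 0.05 − 0 = 0.045978.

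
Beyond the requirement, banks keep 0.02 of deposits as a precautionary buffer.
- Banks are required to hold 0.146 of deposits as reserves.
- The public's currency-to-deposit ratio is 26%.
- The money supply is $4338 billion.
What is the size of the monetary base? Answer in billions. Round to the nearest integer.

$1467 billion

The money multiplier is m = (1 + c) / (rr + e + c) = (1 + 0.26) / (0.146 + 0.02 + 0.26) ≈ 2.95775.
MB = M / m = 4338 / 2.95775 ≈ 1466.6554 billion.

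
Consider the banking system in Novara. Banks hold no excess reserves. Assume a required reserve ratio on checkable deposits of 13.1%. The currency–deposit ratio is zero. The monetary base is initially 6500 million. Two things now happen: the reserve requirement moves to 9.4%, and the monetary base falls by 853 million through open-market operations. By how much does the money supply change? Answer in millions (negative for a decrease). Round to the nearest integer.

10456 million

Before: m₁ = 1 / (0.131) ≈ 7.63359, MB₁ = 6500, so M₁ = 7.63359 × 6500 = 49618.335 million.
After: m₂ = 1 / (0.094) ≈ 10.63830, MB₂ = 6500 − 853 = 5647, so M₂ = 10.63830 × 5647 = 60074.4801 million.
ΔM = M₂ − M₁ = 60074.4801 − 49618.335 = 10456.1451 million.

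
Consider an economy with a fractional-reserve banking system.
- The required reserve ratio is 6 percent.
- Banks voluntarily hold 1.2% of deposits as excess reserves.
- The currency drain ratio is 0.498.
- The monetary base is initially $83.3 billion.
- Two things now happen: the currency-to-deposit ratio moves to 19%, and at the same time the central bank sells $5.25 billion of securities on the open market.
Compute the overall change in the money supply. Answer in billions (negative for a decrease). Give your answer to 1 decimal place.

$135.6 billion

Before: m₁ = (1 + 0.498) / (0.06 + 0.012 + 0.498) ≈ 2.6281, MB₁ = 83.3, so M₁ = 2.6281 × 83.3 ≈ 218.9207 billion.
After: m₂ = (1 + 0.19) / (0.06 + 0.012 + 0.19) ≈ 4.5420, MB₂ = 83.3 − 5.25 = 78.05, so M₂ = 4.5420 × 78.05 = 354.5031 billion.
ΔM = M₂ − M₁ = 354.5031 − 218.9207 = 135.5824 billion.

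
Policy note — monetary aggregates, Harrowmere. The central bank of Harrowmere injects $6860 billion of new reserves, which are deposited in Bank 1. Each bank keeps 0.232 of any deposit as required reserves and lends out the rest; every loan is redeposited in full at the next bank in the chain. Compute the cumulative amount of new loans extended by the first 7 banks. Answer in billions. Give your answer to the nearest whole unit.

Bank i lends (1 − rr)^i of the original deposit: Bank 1 lends 6860·0.7680 = 5268.4800, Bank 2 lends 6860·0.7680² ≈ 4046.1926, and so on.
Summing a geometric series: total = 6860·[0.7680·(1 − 0.7680^7) / (1 − 0.7680)] ≈ 19130.2606 billion.

$19130 billion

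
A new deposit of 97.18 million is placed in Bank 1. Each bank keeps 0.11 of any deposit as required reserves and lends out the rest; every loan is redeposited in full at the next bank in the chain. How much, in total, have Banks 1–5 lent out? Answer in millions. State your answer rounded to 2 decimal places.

347.21 million

Bank i lends (1 − rr)^i of the original deposit: Bank 1 lends 97.18·0.8900 = 86.4902, Bank 2 lends 97.18·0.8900² ≈ 76.9763, and so on.
Summing a geometric series: total = 97.18·[0.8900·(1 − 0.8900^5) / (1 − 0.8900)] ≈ 347.2142 million.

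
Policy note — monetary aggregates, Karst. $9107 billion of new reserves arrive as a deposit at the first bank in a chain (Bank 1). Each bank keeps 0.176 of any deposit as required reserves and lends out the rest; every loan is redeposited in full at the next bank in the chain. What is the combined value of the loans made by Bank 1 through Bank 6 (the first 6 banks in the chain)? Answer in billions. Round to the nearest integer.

Bank i lends (1 − rr)^i of the original deposit: Bank 1 lends 9107·0.8240 = 7504.1680, Bank 2 lends 9107·0.8240² ≈ 6183.4344, and so on.
Summing a geometric series: total = 9107·[0.8240·(1 − 0.8240^6) / (1 − 0.8240)] ≈ 29291.2558 billion.

$29291 billion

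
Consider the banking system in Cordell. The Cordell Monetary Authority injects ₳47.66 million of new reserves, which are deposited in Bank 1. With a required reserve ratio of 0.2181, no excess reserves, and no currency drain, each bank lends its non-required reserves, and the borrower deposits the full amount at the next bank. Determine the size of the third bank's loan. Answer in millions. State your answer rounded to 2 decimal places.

Each bank lends a fraction (1 − rr) = 0.7819 of the deposit it receives, so Bank 3 receives 47.66·0.7819^2 and lends 47.66·0.7819^3 ≈ 22.7828 million.

₳22.78 million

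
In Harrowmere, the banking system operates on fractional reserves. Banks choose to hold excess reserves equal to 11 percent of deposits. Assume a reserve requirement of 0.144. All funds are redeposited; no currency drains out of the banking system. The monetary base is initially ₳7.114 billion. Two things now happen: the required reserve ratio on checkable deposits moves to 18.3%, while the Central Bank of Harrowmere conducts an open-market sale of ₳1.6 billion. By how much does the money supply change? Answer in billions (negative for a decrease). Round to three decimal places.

Before: m₁ = 1 / (0.144 + 0.11) ≈ 3.93701, MB₁ = 7.114, so M₁ = 3.93701 × 7.114 ≈ 28.0079 billion.
After: m₂ = 1 / (0.183 + 0.11) ≈ 3.41297, MB₂ = 7.114 − 1.6 = 5.514, so M₂ = 3.41297 × 5.514 ≈ 18.8191 billion.
ΔM = M₂ − M₁ = 18.8191 − 28.0079 = -9.1888 billion.

-9.189 billion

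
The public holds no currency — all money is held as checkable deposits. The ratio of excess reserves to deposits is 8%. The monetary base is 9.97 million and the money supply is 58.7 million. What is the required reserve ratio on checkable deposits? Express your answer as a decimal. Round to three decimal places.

Using m = M/MB = 58.7/9.97 ≈ 5.887663. Since m = (1 + c)/(c + rr + e), the denominator satisfies c + rr + e = (1 + c)/m = (1 + 0) / 5.887663 ≈ 0.169847.
With c = 0 and e = 0.08, the required reserve ratio on checkable deposits is 0.169847 − 0 − 0.08 = 0.089847.

0.090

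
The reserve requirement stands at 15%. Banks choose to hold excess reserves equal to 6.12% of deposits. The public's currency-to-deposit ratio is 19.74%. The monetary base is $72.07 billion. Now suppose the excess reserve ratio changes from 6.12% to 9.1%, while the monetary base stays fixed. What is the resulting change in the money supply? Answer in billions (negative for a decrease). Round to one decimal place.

Initially m₁ = (1 + 0.1974) / (0.15 + 0.0612 + 0.1974) ≈ 2.9305, so M₁ = 2.9305 × 72.07 ≈ 211.2011 billion.
After the change m₂ = (1 + 0.1974) / (0.15 + 0.091 + 0.1974) ≈ 2.7313, so M₂ = 2.7313 × 72.07 ≈ 196.8448 billion.
ΔM = M₂ − M₁ = 196.8448 − 211.2011 = -14.3563 billion.

-14.4 billion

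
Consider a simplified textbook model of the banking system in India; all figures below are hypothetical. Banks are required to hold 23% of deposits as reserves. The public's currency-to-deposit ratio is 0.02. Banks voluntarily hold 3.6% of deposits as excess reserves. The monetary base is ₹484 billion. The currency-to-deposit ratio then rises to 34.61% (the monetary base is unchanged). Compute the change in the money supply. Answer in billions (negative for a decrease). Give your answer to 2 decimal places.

-661.77 billion

Initially m₁ = (1 + 0.02) / (0.23 + 0.036 + 0.02) ≈ 3.566434, so M₁ = 3.566434 × 484 ≈ 1726.1541 billion.
After the change m₂ = (1 + 0.3461) / (0.23 + 0.036 + 0.3461) ≈ 2.199150, so M₂ = 2.199150 × 484 = 1064.3886 billion.
ΔM = M₂ − M₁ = 1064.3886 − 1726.1541 = -661.7655 billion.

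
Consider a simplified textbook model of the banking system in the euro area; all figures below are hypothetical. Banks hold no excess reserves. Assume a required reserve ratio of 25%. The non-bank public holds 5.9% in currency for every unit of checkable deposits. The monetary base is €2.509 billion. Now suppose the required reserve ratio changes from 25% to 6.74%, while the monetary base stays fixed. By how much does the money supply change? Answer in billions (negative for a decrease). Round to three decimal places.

€12.422 billion

Initially m₁ = (1 + 0.059) / (0.25 + 0.059) ≈ 3.42718, so M₁ = 3.42718 × 2.509 ≈ 8.5988 billion.
After the change m₂ = (1 + 0.059) / (0.0674 + 0.059) ≈ 8.37816, so M₂ = 8.37816 × 2.509 ≈ 21.0208 billion.
ΔM = M₂ − M₁ = 21.0208 − 8.5988 = 12.422 billion.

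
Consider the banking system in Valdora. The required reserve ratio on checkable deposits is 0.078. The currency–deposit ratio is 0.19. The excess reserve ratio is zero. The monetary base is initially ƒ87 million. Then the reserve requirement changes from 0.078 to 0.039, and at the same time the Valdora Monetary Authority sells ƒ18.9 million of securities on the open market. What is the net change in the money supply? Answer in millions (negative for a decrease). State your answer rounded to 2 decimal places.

-32.42 million

Before: m₁ = (1 + 0.19) / (0.078 + 0.19) ≈ 4.44030, MB₁ = 87, so M₁ = 4.44030 × 87 = 386.3061 million.
After: m₂ = (1 + 0.19) / (0.039 + 0.19) ≈ 5.19651, MB₂ = 87 − 18.9 = 68.1, so M₂ = 5.19651 × 68.1 ≈ 353.8823 million.
ΔM = M₂ − M₁ = 353.8823 − 386.3061 = -32.4238 million.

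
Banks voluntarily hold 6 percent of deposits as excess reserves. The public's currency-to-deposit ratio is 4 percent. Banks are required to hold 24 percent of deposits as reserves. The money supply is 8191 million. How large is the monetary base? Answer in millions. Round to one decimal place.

The money multiplier is m = (1 + c) / (rr + e + c) = (1 + 0.04) / (0.24 + 0.06 + 0.04) ≈ 3.058824.
MB = M / m = 8191 / 3.058824 ≈ 2677.8265 million.

2677.8 million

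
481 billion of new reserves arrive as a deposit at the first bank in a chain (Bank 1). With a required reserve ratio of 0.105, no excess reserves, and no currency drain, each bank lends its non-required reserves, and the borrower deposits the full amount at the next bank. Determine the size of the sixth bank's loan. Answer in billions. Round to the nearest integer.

Each bank lends a fraction (1 − rr) = 0.8950 of the deposit it receives, so Bank 6 receives 481·0.8950^5 and lends 481·0.8950^6 ≈ 247.2198 billion.

247 billion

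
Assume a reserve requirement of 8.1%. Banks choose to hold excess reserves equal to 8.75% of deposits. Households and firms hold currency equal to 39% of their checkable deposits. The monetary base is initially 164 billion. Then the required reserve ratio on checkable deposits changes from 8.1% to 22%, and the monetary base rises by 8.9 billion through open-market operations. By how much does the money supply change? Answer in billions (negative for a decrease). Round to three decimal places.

Before: m₁ = (1 + 0.39) / (0.081 + 0.0875 + 0.39) ≈ 2.4888093, MB₁ = 164, so M₁ = 2.4888093 × 164 ≈ 408.1647 billion.
After: m₂ = (1 + 0.39) / (0.22 + 0.0875 + 0.39) ≈ 1.9928315, MB₂ = 164 + 8.9 = 172.9, so M₂ = 1.9928315 × 172.9 ≈ 344.5606 billion.
ΔM = M₂ − M₁ = 344.5606 − 408.1647 = -63.6041 billion.

-63.604 billion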